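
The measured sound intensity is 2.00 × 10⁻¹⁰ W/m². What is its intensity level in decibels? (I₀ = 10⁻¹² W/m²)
β = 10·log₁₀(I/I₀) = 23.01 dB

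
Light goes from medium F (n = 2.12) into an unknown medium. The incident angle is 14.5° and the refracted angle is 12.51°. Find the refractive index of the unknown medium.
n₂ = n₁·sin θ₁ / sin θ₂ = 2.451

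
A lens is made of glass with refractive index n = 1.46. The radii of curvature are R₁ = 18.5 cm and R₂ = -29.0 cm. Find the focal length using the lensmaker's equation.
1/f = (n − 1)(1/R₁ − 1/R₂) → f = 24.55 cm (converging lens)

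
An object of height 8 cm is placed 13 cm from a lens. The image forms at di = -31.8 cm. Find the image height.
hi = (-di/do) × ho = 19.57 cm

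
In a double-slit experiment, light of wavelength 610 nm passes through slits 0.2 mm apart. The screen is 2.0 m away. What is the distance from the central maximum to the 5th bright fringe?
y = mλL/d = 30.5 mm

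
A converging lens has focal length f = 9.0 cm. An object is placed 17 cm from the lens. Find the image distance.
1/di = 1/f − 1/do → di = 19.13 cm (real image)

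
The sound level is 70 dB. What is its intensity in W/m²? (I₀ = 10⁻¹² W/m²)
I = I₀·10^(β/10) = 1.00 × 10⁻⁵ W/m²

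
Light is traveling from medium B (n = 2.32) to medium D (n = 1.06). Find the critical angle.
θc = arcsin(n₂/n₁) = 27.19°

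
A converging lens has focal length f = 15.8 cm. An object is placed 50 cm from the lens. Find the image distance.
1/di = 1/f − 1/do → di = 23.1 cm (real image)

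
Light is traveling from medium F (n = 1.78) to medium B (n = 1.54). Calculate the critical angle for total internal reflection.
θc = arcsin(n₂/n₁) = 59.9°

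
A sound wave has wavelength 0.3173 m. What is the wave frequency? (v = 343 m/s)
f = v/λ = 1081 Hz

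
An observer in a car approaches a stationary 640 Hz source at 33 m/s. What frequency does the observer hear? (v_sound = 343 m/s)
f_obs = f·(v + v_o)/v = 701.6 Hz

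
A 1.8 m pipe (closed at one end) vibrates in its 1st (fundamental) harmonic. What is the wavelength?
λₙ = 4L/n = 7.2 m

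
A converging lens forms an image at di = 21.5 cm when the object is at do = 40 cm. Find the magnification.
M = −di/do = -0.5375 (inverted image)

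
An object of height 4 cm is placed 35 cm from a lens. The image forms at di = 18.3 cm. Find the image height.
hi = (-di/do) × ho = -2.091 cm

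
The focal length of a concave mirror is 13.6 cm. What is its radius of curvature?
R = 2|f| = 27.2 cm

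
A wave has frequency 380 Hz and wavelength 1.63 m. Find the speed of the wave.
v = fλ = 619.4 m/s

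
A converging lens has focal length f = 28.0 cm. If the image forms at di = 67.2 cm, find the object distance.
1/do = 1/f − 1/di → do = 48 cm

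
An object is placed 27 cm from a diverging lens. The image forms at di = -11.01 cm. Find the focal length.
1/f = 1/do + 1/di → f = -18.59 cm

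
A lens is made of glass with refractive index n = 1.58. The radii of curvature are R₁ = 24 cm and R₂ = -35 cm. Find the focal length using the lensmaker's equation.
1/f = (n − 1)(1/R₁ − 1/R₂) → f = 24.55 cm (converging lens)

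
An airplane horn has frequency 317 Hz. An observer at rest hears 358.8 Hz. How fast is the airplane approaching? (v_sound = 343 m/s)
v_s = v·(1 − f/f_obs) = 39.96 m/s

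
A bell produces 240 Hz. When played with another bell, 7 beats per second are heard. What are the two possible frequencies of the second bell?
f₂ = 240 ± 7 Hz → 247 Hz or 233 Hz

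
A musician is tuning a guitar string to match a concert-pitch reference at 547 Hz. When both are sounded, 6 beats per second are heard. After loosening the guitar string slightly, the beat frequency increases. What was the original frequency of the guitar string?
541 Hz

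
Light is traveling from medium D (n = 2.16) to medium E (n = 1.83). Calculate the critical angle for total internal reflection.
θc = arcsin(n₂/n₁) = 57.91°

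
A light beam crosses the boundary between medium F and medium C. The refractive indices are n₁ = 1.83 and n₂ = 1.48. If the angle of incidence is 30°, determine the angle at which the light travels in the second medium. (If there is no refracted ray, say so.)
sin θ₂ = (n₁/n₂)·sin θ₁ = 0.6182 → θ₂ = 38.19°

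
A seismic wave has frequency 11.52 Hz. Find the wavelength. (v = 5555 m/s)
λ = v/f = 482.2 m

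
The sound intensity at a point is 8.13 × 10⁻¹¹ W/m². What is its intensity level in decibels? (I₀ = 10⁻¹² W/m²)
β = 10·log₁₀(I/I₀) = 19.1 dB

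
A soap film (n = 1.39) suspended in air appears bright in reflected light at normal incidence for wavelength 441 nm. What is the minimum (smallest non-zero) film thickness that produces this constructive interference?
2nt = (m − ½)λ with m = 1 → t = (m − ½)λ/(2n) = 79.32 nm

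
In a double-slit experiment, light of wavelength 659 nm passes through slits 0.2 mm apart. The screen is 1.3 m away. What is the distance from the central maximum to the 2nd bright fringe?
y = mλL/d = 8.567 mm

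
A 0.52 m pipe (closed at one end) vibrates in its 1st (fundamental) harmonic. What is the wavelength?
λₙ = 4L/n = 2.08 m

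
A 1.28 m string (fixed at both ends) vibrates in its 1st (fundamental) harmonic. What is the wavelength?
λₙ = 2L/n = 2.56 m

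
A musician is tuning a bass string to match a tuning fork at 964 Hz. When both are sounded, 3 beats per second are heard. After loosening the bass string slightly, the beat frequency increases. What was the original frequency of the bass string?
961 Hz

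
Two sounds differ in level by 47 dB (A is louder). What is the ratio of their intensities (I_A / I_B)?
I_A/I_B = 10^(Δβ/10) = 50120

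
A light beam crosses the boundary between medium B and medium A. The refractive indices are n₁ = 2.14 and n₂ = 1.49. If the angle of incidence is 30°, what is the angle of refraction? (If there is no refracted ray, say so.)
sin θ₂ = (n₁/n₂)·sin θ₁ = 0.7181 → θ₂ = 45.9°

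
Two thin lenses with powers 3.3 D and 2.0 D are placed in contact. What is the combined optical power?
P_total = P₁ + P₂ = 5.3 D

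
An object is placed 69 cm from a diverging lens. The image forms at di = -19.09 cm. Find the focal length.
1/f = 1/do + 1/di → f = -26.39 cm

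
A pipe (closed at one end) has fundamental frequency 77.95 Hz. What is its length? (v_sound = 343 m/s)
L = v/(4f₁) = 1.1 m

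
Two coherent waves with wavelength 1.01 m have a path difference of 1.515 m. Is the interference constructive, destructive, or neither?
destructive — path difference = 1.5λ, an odd multiple of λ/2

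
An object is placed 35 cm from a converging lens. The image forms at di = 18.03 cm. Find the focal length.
1/f = 1/do + 1/di → f = 11.9 cm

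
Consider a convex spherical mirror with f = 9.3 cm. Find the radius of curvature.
R = 2|f| = 18.6 cm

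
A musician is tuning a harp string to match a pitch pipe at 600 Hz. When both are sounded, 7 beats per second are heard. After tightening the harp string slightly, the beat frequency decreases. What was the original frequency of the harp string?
593 Hz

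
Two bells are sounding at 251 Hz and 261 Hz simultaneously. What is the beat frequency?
10 Hz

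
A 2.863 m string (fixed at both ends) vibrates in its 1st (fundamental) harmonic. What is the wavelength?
λₙ = 2L/n = 5.726 m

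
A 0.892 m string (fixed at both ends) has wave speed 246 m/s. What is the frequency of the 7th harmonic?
fₙ = nv/(2L) = 965.2 Hz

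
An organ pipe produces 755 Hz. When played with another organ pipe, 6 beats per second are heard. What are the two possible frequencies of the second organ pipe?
f₂ = 755 ± 6 Hz → 761 Hz or 749 Hz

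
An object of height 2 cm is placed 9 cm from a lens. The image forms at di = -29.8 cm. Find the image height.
hi = (-di/do) × ho = 6.622 cm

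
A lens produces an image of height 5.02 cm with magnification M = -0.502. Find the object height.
ho = |hi|/|M| = 10 cm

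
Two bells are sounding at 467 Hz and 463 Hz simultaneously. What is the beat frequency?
4 Hz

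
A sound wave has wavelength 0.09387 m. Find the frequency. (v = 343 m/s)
f = v/λ = 3654 Hz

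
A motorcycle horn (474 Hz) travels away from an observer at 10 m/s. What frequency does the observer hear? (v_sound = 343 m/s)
f_obs = f·v/(v + v_s) = 460.6 Hz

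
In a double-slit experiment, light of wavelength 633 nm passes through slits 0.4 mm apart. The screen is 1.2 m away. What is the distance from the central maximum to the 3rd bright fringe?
y = mλL/d = 5.697 mm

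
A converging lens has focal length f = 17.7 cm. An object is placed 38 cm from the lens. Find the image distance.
1/di = 1/f − 1/do → di = 33.13 cm (real image)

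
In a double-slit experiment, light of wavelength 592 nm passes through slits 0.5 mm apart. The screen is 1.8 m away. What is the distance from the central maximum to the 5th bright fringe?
y = mλL/d = 10.66 mm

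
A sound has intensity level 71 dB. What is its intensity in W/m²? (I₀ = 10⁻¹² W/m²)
I = I₀·10^(β/10) = 1.26 × 10⁻⁵ W/m²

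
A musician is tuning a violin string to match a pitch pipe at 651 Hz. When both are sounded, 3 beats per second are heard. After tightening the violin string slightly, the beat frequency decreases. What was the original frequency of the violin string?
648 Hz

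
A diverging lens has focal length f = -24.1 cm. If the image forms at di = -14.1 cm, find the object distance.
1/do = 1/f − 1/di → do = 33.98 cm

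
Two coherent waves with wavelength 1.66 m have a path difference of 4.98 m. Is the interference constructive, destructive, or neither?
constructive — path difference = 3λ, a whole number of wavelengths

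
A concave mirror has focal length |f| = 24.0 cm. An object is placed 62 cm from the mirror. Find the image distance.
f = +24.0 cm (concave); 1/di = 1/f − 1/do → di = 39.16 cm (real image, in front of mirror)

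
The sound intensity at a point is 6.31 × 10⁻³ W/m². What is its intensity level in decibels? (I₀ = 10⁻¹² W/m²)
β = 10·log₁₀(I/I₀) = 98 dB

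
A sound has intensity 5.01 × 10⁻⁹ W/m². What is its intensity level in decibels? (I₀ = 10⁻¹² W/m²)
β = 10·log₁₀(I/I₀) = 37 dB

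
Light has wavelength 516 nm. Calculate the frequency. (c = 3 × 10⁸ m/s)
f = c/λ = 5.814 × 10¹⁴ Hz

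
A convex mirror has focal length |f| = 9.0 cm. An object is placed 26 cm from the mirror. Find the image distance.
f = −9.0 cm (convex); 1/di = 1/f − 1/do → di = -6.686 cm (virtual image, behind mirror)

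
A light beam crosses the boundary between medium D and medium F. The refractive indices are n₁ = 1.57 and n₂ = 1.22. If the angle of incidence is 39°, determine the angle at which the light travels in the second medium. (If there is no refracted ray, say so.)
sin θ₂ = (n₁/n₂)·sin θ₁ = 0.8099 → θ₂ = 54.08°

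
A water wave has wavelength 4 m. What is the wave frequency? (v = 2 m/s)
f = v/λ = 0.5 Hz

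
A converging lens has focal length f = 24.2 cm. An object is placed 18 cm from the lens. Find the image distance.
1/di = 1/f − 1/do → di = -70.26 cm (virtual image)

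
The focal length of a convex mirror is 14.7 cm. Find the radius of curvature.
R = 2|f| = 29.4 cm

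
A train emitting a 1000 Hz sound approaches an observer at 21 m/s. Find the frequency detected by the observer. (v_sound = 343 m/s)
f_obs = f·v/(v − v_s) = 1065 Hz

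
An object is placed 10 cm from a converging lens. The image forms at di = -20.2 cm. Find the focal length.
1/f = 1/do + 1/di → f = 19.8 cm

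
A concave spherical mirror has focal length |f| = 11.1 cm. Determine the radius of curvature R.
R = 2|f| = 22.2 cm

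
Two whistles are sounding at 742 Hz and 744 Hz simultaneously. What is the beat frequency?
2 Hz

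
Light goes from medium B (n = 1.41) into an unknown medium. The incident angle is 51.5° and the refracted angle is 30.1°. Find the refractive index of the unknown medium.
n₂ = n₁·sin θ₁ / sin θ₂ = 2.2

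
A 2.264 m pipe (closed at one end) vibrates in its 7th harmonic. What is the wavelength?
λₙ = 4L/n = 1.294 m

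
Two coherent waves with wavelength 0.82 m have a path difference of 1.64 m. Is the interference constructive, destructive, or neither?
constructive — path difference = 2λ, a whole number of wavelengths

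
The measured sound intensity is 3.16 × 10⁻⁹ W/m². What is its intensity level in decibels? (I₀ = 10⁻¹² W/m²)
β = 10·log₁₀(I/I₀) = 35 dB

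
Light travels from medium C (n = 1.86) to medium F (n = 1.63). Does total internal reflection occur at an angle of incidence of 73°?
θc = arcsin(n₂/n₁) = 61.2°; 73° > θc, so yes — total internal reflection.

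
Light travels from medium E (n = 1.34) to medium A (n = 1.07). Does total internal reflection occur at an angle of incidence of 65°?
θc = arcsin(n₂/n₁) = 52.99°; 65° > θc, so yes — total internal reflection.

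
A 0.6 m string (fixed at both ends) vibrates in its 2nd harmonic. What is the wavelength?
λₙ = 2L/n = 0.6 m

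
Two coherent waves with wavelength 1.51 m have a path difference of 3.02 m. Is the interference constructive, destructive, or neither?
constructive — path difference = 2λ, a whole number of wavelengths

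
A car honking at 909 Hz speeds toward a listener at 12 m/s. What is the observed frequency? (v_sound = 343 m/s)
f_obs = f·v/(v − v_s) = 942 Hz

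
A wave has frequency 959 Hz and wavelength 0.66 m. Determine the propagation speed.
v = fλ = 632.9 m/s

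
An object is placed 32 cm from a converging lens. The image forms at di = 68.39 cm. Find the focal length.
1/f = 1/do + 1/di → f = 21.8 cm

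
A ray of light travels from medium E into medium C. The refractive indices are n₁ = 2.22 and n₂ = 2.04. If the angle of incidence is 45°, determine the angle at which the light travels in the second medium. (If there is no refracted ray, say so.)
sin θ₂ = (n₁/n₂)·sin θ₁ = 0.7695 → θ₂ = 50.31°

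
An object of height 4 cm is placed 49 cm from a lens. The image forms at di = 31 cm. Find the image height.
hi = (-di/do) × ho = -2.531 cm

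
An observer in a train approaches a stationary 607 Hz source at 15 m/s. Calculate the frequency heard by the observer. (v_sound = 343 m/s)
f_obs = f·(v + v_o)/v = 633.5 Hz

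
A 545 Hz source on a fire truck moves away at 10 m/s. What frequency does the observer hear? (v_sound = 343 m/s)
f_obs = f·v/(v + v_s) = 529.6 Hz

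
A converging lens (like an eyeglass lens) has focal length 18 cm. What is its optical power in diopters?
P = 1/f = 5.556 D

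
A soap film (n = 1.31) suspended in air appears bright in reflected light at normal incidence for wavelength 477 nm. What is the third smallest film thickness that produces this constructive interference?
2nt = (m − ½)λ with m = 3 → t = (m − ½)λ/(2n) = 455.2 nm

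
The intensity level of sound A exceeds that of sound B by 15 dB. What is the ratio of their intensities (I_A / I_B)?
I_A/I_B = 10^(Δβ/10) = 31.62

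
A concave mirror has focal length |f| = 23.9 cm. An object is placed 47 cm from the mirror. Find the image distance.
f = +23.9 cm (concave); 1/di = 1/f − 1/do → di = 48.63 cm (real image, in front of mirror)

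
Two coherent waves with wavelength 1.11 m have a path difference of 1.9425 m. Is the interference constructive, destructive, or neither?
neither (partial) — path difference = 1.75λ, neither a whole number of wavelengths nor an odd multiple of λ/2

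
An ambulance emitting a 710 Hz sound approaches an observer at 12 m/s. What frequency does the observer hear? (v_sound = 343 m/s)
f_obs = f·v/(v − v_s) = 735.7 Hz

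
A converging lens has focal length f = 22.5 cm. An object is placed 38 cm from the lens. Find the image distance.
1/di = 1/f − 1/do → di = 55.16 cm (real image)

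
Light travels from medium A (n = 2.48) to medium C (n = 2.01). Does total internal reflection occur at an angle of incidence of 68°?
θc = arcsin(n₂/n₁) = 54.14°; 68° > θc, so yes — total internal reflection.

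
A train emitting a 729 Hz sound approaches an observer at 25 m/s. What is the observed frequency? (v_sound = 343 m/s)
f_obs = f·v/(v − v_s) = 786.3 Hz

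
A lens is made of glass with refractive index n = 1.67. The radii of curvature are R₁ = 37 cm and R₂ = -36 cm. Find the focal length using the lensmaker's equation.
1/f = (n − 1)(1/R₁ − 1/R₂) → f = 27.23 cm (converging lens)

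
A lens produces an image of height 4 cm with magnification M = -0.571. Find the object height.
ho = |hi|/|M| = 7.005 cm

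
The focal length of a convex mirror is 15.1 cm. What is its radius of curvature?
R = 2|f| = 30.2 cm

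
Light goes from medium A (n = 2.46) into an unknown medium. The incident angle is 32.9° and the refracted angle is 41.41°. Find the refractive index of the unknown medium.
n₂ = n₁·sin θ₁ / sin θ₂ = 2.02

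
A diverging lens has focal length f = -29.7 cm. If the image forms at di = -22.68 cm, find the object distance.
1/do = 1/f − 1/di → do = 95.95 cm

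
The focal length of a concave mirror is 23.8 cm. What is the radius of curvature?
R = 2|f| = 47.6 cm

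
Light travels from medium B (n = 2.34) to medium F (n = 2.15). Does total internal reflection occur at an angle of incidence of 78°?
θc = arcsin(n₂/n₁) = 66.75°; 78° > θc, so yes — total internal reflection.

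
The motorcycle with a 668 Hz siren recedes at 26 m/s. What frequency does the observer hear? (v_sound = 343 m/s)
f_obs = f·v/(v + v_s) = 620.9 Hz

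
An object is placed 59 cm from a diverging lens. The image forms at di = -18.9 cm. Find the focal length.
1/f = 1/do + 1/di → f = -27.81 cm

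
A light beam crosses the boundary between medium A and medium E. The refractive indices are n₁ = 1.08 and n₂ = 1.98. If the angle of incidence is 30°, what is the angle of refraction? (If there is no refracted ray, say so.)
sin θ₂ = (n₁/n₂)·sin θ₁ = 0.2727 → θ₂ = 15.83°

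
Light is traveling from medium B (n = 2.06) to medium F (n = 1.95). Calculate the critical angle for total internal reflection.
θc = arcsin(n₂/n₁) = 71.19°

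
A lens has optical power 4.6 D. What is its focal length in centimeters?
f = 1/P = 21.74 cm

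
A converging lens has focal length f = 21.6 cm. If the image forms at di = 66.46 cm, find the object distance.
1/do = 1/f − 1/di → do = 32 cm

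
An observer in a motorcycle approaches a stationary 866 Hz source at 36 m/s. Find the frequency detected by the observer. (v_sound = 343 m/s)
f_obs = f·(v + v_o)/v = 956.9 Hz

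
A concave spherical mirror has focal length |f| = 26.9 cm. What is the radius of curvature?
R = 2|f| = 53.8 cm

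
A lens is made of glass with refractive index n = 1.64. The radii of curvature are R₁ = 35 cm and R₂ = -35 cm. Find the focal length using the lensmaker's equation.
1/f = (n − 1)(1/R₁ − 1/R₂) → f = 27.34 cm (converging lens)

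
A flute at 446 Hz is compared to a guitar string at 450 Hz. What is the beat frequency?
4 Hz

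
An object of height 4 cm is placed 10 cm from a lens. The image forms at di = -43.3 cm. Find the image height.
hi = (-di/do) × ho = 17.32 cm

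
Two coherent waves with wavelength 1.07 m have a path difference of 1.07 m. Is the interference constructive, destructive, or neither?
constructive — path difference = 1λ, a whole number of wavelengths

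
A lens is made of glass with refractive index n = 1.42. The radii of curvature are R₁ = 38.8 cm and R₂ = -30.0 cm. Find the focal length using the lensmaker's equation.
1/f = (n − 1)(1/R₁ − 1/R₂) → f = 40.28 cm (converging lens)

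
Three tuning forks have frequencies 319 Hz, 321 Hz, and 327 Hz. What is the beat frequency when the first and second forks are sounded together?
2 Hz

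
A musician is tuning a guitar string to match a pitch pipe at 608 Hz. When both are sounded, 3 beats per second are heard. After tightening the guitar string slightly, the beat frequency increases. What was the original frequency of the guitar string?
611 Hz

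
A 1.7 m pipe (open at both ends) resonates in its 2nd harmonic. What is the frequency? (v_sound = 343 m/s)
fₙ = nv/(2L) = 201.8 Hz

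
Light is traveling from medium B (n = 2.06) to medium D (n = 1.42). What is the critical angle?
θc = arcsin(n₂/n₁) = 43.58°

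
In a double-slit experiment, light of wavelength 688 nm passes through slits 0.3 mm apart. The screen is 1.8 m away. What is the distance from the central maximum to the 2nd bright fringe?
y = mλL/d = 8.256 mm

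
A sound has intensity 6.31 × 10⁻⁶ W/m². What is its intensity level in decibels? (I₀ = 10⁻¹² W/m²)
β = 10·log₁₀(I/I₀) = 68 dB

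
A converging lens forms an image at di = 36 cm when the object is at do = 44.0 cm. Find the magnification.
M = −di/do = -0.8182 (inverted image)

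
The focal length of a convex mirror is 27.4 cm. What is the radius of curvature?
R = 2|f| = 54.8 cm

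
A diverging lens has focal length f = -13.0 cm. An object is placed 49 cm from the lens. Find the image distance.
1/di = 1/f − 1/do → di = -10.27 cm (virtual image)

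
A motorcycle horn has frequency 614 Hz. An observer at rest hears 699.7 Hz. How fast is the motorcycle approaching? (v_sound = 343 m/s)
v_s = v·(1 − f/f_obs) = 42.01 m/s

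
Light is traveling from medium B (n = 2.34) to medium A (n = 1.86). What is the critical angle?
θc = arcsin(n₂/n₁) = 52.64°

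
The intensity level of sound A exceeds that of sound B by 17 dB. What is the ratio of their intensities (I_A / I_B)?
I_A/I_B = 10^(Δβ/10) = 50.12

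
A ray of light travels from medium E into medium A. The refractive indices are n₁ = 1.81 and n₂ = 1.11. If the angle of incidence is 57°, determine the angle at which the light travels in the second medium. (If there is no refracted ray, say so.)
sin θ₂ = (n₁/n₂)·sin θ₁ = 1.368 > 1, so there is no refracted ray — the light undergoes total internal reflection.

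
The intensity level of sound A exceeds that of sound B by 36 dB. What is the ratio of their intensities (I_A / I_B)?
I_A/I_B = 10^(Δβ/10) = 3981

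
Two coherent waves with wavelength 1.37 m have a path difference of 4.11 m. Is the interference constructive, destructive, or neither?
constructive — path difference = 3λ, a whole number of wavelengths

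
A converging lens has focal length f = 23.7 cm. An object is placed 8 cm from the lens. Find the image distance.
1/di = 1/f − 1/do → di = -12.08 cm (virtual image)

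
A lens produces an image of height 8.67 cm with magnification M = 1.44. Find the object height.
ho = |hi|/|M| = 6.021 cm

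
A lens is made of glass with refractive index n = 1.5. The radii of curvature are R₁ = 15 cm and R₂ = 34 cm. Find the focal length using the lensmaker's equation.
1/f = (n − 1)(1/R₁ − 1/R₂) → f = 53.68 cm (converging lens)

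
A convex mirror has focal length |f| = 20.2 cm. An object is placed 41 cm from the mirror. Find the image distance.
f = −20.2 cm (convex); 1/di = 1/f − 1/do → di = -13.53 cm (virtual image, behind mirror)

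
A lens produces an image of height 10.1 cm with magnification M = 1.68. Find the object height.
ho = |hi|/|M| = 6.012 cm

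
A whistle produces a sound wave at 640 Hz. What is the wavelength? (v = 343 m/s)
λ = v/f = 0.5359 m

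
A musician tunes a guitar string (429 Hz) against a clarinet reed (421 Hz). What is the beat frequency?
8 Hz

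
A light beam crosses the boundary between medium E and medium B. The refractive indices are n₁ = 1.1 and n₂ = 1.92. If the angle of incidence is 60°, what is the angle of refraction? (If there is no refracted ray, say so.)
sin θ₂ = (n₁/n₂)·sin θ₁ = 0.4962 → θ₂ = 29.75°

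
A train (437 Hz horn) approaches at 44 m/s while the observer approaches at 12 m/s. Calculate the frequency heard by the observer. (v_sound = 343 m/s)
f_obs = f·(v + v_o)/(v − v_s) = 518.8 Hz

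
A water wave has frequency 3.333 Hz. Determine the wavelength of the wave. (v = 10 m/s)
λ = v/f = 3 m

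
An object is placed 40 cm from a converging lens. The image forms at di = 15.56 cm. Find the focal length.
1/f = 1/do + 1/di → f = 11.2 cm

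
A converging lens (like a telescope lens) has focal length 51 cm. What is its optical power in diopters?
P = 1/f = 1.961 D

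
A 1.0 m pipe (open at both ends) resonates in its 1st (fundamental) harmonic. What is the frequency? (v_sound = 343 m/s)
fₙ = nv/(2L) = 171.5 Hz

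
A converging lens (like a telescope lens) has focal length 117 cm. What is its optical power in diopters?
P = 1/f = 0.8547 D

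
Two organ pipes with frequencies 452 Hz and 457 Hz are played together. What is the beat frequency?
5 Hz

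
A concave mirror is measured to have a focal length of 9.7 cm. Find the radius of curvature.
R = 2|f| = 19.4 cm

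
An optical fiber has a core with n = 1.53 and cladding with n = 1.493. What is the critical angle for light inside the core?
θc = arcsin(n_cladding/n_core) = 77.37°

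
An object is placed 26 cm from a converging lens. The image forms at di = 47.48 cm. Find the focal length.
1/f = 1/do + 1/di → f = 16.8 cm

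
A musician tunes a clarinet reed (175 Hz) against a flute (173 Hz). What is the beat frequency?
2 Hz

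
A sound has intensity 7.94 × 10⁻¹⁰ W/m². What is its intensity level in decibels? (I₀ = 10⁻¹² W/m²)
β = 10·log₁₀(I/I₀) = 29 dB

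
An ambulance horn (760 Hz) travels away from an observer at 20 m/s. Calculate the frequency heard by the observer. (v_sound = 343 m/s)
f_obs = f·v/(v + v_s) = 718.1 Hz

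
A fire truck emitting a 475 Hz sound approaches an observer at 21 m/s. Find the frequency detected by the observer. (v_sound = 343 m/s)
f_obs = f·v/(v − v_s) = 506 Hz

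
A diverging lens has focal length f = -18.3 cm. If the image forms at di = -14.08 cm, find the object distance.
1/do = 1/f − 1/di → do = 61.06 cm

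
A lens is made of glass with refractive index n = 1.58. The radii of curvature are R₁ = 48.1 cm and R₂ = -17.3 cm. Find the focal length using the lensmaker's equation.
1/f = (n − 1)(1/R₁ − 1/R₂) → f = 21.94 cm (converging lens)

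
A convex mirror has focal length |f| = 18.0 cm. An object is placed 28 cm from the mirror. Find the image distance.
f = −18.0 cm (convex); 1/di = 1/f − 1/do → di = -10.96 cm (virtual image, behind mirror)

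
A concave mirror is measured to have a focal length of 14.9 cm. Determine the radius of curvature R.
R = 2|f| = 29.8 cm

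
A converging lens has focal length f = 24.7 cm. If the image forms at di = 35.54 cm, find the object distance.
1/do = 1/f − 1/di → do = 80.98 cm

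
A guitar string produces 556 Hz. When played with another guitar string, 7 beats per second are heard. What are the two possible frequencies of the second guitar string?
f₂ = 556 ± 7 Hz → 563 Hz or 549 Hz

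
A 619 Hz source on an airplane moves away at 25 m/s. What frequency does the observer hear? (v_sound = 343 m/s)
f_obs = f·v/(v + v_s) = 576.9 Hz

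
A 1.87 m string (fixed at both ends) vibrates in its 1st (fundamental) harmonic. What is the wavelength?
λₙ = 2L/n = 3.74 m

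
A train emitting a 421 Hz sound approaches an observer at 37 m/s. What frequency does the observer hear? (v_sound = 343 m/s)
f_obs = f·v/(v − v_s) = 471.9 Hz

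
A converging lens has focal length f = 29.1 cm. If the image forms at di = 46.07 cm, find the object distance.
1/do = 1/f − 1/di → do = 79 cm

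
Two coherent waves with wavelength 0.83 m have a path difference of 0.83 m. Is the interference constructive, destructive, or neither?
constructive — path difference = 1λ, a whole number of wavelengths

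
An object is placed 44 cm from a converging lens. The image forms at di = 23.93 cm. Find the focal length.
1/f = 1/do + 1/di → f = 15.5 cm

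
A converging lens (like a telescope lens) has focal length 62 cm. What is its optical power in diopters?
P = 1/f = 1.613 D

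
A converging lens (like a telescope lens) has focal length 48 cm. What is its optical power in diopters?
P = 1/f = 2.083 D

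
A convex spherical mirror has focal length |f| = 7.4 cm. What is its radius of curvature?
R = 2|f| = 14.8 cm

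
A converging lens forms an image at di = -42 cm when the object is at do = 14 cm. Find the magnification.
M = −di/do = 3 (upright image)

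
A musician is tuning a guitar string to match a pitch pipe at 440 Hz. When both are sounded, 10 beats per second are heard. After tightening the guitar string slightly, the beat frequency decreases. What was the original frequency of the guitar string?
430 Hz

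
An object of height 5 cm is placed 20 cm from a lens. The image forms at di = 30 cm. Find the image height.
hi = (-di/do) × ho = -7.5 cm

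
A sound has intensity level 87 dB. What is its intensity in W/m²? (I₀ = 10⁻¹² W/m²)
I = I₀·10^(β/10) = 5.01 × 10⁻⁴ W/m²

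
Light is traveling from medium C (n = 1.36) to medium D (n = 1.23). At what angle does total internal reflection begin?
θc = arcsin(n₂/n₁) = 64.74°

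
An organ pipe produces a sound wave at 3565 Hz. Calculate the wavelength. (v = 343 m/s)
λ = v/f = 0.09621 m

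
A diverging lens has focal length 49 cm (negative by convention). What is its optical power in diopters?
P = 1/f = -2.041 D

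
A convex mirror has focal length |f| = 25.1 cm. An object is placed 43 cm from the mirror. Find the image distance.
f = −25.1 cm (convex); 1/di = 1/f − 1/do → di = -15.85 cm (virtual image, behind mirror)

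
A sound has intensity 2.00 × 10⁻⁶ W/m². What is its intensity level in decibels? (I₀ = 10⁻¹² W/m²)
β = 10·log₁₀(I/I₀) = 63.01 dB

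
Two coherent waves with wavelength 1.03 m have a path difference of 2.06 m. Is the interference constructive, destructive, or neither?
constructive — path difference = 2λ, a whole number of wavelengths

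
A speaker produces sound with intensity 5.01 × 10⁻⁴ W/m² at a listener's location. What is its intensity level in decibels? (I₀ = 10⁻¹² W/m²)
β = 10·log₁₀(I/I₀) = 87 dB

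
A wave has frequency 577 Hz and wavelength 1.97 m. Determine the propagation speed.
v = fλ = 1137 m/s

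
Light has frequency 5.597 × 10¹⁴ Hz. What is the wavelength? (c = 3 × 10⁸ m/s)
λ = c/f = 536 nm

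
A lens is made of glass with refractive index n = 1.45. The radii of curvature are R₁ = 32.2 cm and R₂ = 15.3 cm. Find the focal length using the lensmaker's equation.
1/f = (n − 1)(1/R₁ − 1/R₂) → f = -64.78 cm (diverging lens)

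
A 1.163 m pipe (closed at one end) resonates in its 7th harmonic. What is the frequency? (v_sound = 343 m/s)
fₙ = nv/(4L) = 516.1 Hz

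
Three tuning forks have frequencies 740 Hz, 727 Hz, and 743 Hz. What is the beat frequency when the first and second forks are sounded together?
13 Hz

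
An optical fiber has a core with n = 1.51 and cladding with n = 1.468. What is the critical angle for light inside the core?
θc = arcsin(n_cladding/n_core) = 76.45°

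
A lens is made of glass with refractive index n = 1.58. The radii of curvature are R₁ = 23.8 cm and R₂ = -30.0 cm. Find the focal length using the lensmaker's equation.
1/f = (n − 1)(1/R₁ − 1/R₂) → f = 22.88 cm (converging lens)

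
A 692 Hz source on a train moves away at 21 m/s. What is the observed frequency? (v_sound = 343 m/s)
f_obs = f·v/(v + v_s) = 652.1 Hz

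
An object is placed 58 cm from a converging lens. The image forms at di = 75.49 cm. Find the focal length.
1/f = 1/do + 1/di → f = 32.8 cm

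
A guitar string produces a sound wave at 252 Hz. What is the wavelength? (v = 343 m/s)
λ = v/f = 1.361 m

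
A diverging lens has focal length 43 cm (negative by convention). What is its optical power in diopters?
P = 1/f = -2.326 D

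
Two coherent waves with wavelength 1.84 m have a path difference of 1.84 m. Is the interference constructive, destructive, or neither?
constructive — path difference = 1λ, a whole number of wavelengths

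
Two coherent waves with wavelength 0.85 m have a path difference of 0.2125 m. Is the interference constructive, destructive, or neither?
neither (partial) — path difference = 0.25λ, neither a whole number of wavelengths nor an odd multiple of λ/2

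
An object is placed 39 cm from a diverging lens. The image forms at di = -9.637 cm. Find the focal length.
1/f = 1/do + 1/di → f = -12.8 cm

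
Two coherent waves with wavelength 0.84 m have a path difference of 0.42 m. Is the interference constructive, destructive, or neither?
destructive — path difference = 0.5λ, an odd multiple of λ/2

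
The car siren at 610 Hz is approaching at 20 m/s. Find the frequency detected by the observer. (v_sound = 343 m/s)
f_obs = f·v/(v − v_s) = 647.8 Hz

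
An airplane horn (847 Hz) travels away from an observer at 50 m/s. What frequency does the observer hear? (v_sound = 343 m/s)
f_obs = f·v/(v + v_s) = 739.2 Hz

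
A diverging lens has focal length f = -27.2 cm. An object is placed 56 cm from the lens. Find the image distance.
1/di = 1/f − 1/do → di = -18.31 cm (virtual image)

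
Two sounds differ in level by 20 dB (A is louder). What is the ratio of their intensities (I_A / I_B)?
I_A/I_B = 10^(Δβ/10) = 100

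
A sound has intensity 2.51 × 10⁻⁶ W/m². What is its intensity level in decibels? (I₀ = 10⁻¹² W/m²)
β = 10·log₁₀(I/I₀) = 64 dB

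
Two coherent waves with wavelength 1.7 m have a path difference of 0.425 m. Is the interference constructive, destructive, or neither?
neither (partial) — path difference = 0.25λ, neither a whole number of wavelengths nor an odd multiple of λ/2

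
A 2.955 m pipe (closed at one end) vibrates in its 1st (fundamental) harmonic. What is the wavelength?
λₙ = 4L/n = 11.82 m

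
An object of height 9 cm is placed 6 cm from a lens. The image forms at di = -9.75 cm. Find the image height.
hi = (-di/do) × ho = 14.62 cm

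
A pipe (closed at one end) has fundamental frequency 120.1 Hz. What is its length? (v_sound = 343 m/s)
L = v/(4f₁) = 0.714 m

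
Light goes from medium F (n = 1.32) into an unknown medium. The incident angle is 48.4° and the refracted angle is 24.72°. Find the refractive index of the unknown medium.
n₂ = n₁·sin θ₁ / sin θ₂ = 2.36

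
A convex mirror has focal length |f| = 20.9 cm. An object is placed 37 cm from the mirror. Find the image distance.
f = −20.9 cm (convex); 1/di = 1/f − 1/do → di = -13.36 cm (virtual image, behind mirror)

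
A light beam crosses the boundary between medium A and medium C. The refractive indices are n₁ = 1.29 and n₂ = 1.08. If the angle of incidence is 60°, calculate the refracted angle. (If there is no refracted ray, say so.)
sin θ₂ = (n₁/n₂)·sin θ₁ = 1.034 > 1, so there is no refracted ray — the light undergoes total internal reflection.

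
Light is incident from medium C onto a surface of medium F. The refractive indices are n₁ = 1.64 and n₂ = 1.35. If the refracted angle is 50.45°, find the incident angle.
sin θ₁ = (n₂/n₁)·sin θ₂ → θ₁ = 39.4°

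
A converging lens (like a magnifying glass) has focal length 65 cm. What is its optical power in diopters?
P = 1/f = 1.538 D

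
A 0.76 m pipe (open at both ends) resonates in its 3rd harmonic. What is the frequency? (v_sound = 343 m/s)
fₙ = nv/(2L) = 677 Hz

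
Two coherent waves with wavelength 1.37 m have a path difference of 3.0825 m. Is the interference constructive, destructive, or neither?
neither (partial) — path difference = 2.25λ, neither a whole number of wavelengths nor an odd multiple of λ/2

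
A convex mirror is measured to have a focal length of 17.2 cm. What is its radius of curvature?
R = 2|f| = 34.4 cm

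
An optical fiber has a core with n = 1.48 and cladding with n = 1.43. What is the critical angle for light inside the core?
θc = arcsin(n_cladding/n_core) = 75.06°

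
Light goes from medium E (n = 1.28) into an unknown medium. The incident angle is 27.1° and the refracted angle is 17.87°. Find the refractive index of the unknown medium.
n₂ = n₁·sin θ₁ / sin θ₂ = 1.9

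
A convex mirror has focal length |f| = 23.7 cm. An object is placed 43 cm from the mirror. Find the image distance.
f = −23.7 cm (convex); 1/di = 1/f − 1/do → di = -15.28 cm (virtual image, behind mirror)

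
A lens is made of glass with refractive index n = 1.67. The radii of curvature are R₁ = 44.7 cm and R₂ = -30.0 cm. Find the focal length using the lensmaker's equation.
1/f = (n − 1)(1/R₁ − 1/R₂) → f = 26.79 cm (converging lens)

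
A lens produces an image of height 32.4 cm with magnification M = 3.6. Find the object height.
ho = |hi|/|M| = 9 cm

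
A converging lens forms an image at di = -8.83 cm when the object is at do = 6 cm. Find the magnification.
M = −di/do = 1.472 (upright image)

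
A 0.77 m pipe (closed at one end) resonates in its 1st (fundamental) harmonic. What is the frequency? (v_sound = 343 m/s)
fₙ = nv/(4L) = 111.4 Hz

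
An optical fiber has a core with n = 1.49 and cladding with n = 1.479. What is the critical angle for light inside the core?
θc = arcsin(n_cladding/n_core) = 83.03°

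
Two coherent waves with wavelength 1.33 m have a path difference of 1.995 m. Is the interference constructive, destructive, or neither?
destructive — path difference = 1.5λ, an odd multiple of λ/2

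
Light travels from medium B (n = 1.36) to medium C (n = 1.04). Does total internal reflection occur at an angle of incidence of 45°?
θc = arcsin(n₂/n₁) = 49.88°; 45° < θc, so no — the ray refracts.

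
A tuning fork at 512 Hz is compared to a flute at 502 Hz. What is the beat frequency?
10 Hz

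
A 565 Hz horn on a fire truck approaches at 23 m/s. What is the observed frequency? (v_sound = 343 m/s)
f_obs = f·v/(v − v_s) = 605.6 Hz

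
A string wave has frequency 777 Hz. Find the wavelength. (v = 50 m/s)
λ = v/f = 0.06435 m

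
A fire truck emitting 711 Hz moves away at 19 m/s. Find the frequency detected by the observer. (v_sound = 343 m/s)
f_obs = f·v/(v + v_s) = 673.7 Hz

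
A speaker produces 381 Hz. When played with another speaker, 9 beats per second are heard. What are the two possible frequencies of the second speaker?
f₂ = 381 ± 9 Hz → 390 Hz or 372 Hz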